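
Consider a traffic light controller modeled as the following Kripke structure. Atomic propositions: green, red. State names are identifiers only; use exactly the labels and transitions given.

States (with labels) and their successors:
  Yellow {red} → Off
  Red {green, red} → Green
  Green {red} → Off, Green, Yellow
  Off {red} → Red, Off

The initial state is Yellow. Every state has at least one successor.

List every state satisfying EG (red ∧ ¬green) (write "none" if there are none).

{Yellow, Green, Off}

States satisfying red ∧ ¬green: {Yellow, Green, Off}.
States satisfying EG (red ∧ ¬green): {Yellow, Green, Off}.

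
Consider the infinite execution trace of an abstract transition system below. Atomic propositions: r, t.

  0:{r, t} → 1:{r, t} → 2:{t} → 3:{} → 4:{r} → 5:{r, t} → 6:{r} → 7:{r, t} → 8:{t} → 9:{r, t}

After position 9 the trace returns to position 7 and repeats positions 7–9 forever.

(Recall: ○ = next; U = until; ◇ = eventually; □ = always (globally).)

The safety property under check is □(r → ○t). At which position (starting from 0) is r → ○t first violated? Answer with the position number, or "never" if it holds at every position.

5

Check r → ○t at each position in order: 0 ✓, 1 ✓, 2 ✓, 3 ✓, 4 ✓.
At position 5 the labels are {r, t} and the next position 6 has {r}, so r → ○t is false there. This is the first violation.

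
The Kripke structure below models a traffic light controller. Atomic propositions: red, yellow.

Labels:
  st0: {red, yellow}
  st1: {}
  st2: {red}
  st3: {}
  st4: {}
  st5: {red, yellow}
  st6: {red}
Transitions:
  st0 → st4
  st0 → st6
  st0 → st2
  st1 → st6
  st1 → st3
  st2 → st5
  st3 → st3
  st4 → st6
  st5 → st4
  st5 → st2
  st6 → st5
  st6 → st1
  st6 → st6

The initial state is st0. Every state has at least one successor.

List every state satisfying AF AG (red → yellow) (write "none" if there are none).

{st3}

States satisfying AG (red → yellow): {st3}.
States satisfying AF AG (red → yellow): {st3}.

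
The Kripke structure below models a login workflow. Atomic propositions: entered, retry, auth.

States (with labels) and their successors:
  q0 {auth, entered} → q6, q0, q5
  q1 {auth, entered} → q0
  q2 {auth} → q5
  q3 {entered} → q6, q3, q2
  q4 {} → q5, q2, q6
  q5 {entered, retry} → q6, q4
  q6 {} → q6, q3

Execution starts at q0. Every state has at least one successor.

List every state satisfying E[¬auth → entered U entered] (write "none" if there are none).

States satisfying ¬auth → entered: {q0, q1, q2, q3, q5}.
States satisfying entered: {q0, q1, q3, q5}.
States satisfying E[¬auth → entered U entered]: {q0, q1, q2, q3, q5}.

{q0, q1, q2, q3, q5}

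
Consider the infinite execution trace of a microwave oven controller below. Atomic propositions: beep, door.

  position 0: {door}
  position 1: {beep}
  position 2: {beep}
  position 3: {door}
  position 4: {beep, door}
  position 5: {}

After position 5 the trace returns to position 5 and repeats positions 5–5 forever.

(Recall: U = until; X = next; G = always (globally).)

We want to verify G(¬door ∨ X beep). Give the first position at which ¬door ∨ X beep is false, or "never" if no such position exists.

Check ¬door ∨ X beep at each position in order: 0 ✓, 1 ✓, 2 ✓, 3 ✓.
At position 4 the labels are {beep, door} and the next position 5 has {}, so ¬door ∨ X beep is false there. This is the first violation.

4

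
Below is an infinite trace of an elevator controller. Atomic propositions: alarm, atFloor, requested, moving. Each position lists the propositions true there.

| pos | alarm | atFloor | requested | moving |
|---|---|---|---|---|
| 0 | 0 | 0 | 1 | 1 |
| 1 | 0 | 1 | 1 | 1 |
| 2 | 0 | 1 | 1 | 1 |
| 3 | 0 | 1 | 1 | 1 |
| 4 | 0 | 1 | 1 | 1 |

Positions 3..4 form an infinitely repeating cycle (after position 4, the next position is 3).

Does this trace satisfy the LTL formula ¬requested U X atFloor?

Satisfied

Walking from position 0: X atFloor first holds at position 0, and ¬requested holds at every earlier position along the way, so ¬requested U X atFloor holds.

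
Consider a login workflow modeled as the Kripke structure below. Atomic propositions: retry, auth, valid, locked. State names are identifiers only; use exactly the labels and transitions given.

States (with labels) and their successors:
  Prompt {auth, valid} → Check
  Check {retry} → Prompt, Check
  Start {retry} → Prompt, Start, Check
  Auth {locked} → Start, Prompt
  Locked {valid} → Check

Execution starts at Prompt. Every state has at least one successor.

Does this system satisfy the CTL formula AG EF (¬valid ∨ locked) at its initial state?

States satisfying EF (¬valid ∨ locked): {Prompt, Check, Start, Auth, Locked}.
States satisfying AG EF (¬valid ∨ locked): {Prompt, Check, Start, Auth, Locked}.
Every state reachable from Prompt satisfies EF (¬valid ∨ locked).
Prompt ∈ Sat(AG EF (¬valid ∨ locked)).

Holds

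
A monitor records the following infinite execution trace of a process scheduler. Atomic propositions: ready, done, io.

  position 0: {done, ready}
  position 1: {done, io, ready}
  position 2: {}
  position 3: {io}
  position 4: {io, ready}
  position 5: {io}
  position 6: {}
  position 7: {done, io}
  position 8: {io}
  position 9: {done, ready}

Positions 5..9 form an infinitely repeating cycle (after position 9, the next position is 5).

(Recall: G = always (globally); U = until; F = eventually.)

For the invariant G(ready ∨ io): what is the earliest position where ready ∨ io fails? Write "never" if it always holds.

Check ready ∨ io at each position in order: 0 ✓, 1 ✓.
At position 2 the labels are {}, so ready ∨ io is false there. This is the first violation.

2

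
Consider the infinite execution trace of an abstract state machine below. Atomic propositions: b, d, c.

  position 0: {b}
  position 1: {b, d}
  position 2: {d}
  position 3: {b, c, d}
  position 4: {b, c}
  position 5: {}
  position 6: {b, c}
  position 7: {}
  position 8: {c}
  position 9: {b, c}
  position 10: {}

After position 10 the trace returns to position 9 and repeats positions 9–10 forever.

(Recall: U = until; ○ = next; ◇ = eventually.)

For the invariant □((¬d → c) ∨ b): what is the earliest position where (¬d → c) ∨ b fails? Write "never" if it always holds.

Check (¬d → c) ∨ b at each position in order: 0 ✓, 1 ✓, 2 ✓, 3 ✓, 4 ✓.
At position 5 the labels are {}, so (¬d → c) ∨ b is false there. This is the first violation.

5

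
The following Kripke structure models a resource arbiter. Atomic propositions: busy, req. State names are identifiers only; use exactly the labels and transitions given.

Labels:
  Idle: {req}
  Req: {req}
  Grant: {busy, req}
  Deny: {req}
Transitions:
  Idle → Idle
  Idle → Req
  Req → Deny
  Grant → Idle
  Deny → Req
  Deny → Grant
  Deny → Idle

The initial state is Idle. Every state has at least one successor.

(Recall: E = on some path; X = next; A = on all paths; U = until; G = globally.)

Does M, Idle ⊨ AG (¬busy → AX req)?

States satisfying ¬busy → AX req: {Idle, Req, Grant, Deny}.
States satisfying AG (¬busy → AX req): {Idle, Req, Grant, Deny}.
Every state reachable from Idle satisfies ¬busy → AX req.
Idle ∈ Sat(AG (¬busy → AX req)).

Holds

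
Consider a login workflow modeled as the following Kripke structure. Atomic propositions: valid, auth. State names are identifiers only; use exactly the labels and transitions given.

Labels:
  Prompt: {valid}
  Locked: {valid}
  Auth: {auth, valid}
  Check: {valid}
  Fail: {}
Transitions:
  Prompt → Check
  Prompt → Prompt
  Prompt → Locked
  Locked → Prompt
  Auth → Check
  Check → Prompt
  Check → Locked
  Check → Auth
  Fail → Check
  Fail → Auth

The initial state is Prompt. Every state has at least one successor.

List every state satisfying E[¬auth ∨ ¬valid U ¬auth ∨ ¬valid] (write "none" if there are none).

States satisfying ¬auth ∨ ¬valid: {Prompt, Locked, Check, Fail}.
States satisfying E[¬auth ∨ ¬valid U ¬auth ∨ ¬valid]: {Prompt, Locked, Check, Fail}.

{Prompt, Locked, Check, Fail}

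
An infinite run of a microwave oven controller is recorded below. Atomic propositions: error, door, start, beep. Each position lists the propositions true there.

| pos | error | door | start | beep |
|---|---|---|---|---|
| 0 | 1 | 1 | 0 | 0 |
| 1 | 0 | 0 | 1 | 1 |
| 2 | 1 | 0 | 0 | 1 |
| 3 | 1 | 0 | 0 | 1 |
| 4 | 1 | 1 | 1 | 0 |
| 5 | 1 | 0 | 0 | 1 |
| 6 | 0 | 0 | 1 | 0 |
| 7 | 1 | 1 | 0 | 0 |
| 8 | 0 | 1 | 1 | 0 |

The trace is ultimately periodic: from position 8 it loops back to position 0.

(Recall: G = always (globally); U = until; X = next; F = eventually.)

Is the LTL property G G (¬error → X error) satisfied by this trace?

Satisfied

G (¬error → X error) holds at every position 0..8, and those are all positions ever visited, so G G (¬error → X error) holds.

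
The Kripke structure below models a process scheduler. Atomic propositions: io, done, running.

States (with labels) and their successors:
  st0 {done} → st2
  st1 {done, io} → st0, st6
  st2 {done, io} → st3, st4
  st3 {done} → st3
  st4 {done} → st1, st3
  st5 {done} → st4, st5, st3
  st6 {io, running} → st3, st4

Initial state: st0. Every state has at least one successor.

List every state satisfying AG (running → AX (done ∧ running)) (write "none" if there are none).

{st3}

States satisfying running → AX (done ∧ running): {st0, st1, st2, st3, st4, st5}.
States satisfying AG (running → AX (done ∧ running)): {st3}.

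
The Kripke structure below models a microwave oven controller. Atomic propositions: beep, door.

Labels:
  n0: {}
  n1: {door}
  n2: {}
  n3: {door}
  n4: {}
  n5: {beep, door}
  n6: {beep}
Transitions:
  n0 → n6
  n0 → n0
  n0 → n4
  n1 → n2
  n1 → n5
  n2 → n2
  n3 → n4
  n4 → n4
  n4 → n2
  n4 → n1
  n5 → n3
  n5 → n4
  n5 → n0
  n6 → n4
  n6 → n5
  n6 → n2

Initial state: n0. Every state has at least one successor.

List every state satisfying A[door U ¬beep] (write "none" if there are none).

{n0, n1, n2, n3, n4, n5}

States satisfying door: {n1, n3, n5}.
States satisfying ¬beep: {n0, n1, n2, n3, n4}.
States satisfying A[door U ¬beep]: {n0, n1, n2, n3, n4, n5}.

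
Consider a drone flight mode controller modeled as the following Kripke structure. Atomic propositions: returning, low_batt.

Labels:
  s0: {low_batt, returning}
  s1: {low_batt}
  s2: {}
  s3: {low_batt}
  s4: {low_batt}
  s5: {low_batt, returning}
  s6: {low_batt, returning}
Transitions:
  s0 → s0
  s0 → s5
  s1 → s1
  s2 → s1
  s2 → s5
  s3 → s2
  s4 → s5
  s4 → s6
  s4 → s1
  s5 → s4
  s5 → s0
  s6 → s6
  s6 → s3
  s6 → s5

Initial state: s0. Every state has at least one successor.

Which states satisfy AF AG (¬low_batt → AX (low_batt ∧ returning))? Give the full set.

{s1}

States satisfying AG (¬low_batt → AX (low_batt ∧ returning)): {s1}.
States satisfying AF AG (¬low_batt → AX (low_batt ∧ returning)): {s1}.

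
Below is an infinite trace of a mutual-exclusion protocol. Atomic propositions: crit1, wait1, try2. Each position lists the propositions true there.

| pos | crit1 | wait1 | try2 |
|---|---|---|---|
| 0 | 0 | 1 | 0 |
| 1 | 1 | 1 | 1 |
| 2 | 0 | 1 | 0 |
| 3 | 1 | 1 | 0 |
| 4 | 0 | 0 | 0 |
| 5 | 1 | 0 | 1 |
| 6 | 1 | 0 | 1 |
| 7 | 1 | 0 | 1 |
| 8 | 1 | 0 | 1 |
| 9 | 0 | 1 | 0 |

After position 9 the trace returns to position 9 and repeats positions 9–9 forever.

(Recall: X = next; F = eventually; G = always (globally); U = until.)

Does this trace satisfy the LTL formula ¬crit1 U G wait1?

Violated

Walking from position 0: at position 1, G wait1 has not yet held and ¬crit1 fails, so ¬crit1 U G wait1 is false.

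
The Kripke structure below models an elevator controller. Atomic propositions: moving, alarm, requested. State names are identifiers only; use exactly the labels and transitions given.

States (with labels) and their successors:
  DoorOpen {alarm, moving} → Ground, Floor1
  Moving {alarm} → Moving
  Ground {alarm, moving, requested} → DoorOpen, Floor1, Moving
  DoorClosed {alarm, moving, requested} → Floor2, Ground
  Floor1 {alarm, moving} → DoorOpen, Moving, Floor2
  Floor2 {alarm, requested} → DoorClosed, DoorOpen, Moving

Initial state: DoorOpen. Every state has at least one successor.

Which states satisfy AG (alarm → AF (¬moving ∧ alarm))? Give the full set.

States satisfying alarm → AF (¬moving ∧ alarm): {Moving, Floor2}.
States satisfying AG (alarm → AF (¬moving ∧ alarm)): {Moving}.

{Moving}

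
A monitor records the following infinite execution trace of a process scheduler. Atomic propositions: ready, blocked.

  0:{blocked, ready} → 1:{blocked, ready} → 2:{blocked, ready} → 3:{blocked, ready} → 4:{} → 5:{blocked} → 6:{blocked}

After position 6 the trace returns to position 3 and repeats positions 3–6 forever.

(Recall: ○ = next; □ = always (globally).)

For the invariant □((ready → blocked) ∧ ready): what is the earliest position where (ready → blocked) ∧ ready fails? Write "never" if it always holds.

Check (ready → blocked) ∧ ready at each position in order: 0 ✓, 1 ✓, 2 ✓, 3 ✓.
At position 4 the labels are {}, so (ready → blocked) ∧ ready is false there. This is the first violation.

4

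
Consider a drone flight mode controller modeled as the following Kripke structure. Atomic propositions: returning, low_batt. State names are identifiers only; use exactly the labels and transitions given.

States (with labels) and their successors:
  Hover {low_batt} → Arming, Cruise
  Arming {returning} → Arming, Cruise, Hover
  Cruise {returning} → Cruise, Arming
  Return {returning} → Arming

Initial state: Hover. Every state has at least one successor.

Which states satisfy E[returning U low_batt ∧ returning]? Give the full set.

States satisfying returning: {Arming, Cruise, Return}.
States satisfying low_batt ∧ returning: ∅.
States satisfying E[returning U low_batt ∧ returning]: ∅.

none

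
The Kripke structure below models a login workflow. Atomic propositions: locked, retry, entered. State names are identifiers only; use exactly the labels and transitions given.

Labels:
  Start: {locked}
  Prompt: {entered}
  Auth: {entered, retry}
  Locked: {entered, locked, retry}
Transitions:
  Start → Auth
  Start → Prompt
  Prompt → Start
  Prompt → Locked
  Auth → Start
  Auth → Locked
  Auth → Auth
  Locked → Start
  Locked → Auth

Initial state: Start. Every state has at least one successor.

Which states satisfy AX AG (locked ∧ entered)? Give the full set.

none

States satisfying AG (locked ∧ entered): ∅.
States satisfying AX AG (locked ∧ entered): ∅.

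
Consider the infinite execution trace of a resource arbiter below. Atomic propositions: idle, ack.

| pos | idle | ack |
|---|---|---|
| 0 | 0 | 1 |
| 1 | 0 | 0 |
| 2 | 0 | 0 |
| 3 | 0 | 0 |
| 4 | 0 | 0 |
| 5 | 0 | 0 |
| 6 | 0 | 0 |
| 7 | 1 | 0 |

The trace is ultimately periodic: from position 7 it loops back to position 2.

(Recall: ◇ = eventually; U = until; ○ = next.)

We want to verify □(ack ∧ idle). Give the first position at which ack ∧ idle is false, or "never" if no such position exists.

0

At position 0 the labels are {ack}, so ack ∧ idle is false there. This is the first violation.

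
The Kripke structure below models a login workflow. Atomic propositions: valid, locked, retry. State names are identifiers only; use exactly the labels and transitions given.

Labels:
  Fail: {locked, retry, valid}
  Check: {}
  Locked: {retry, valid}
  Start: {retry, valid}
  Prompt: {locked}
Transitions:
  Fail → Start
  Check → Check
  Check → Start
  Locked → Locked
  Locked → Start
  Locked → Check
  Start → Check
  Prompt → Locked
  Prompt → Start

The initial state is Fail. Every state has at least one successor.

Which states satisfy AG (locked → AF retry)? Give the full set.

{Fail, Check, Locked, Start, Prompt}

States satisfying locked → AF retry: {Fail, Check, Locked, Start, Prompt}.
States satisfying AG (locked → AF retry): {Fail, Check, Locked, Start, Prompt}.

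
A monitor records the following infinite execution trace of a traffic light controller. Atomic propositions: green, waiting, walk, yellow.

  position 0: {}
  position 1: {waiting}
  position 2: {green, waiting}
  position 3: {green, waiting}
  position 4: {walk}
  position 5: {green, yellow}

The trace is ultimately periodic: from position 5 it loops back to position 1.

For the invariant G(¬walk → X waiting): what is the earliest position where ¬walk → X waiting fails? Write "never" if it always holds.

Check ¬walk → X waiting at each position in order: 0 ✓, 1 ✓, 2 ✓.
At position 3 the labels are {green, waiting} and the next position 4 has {walk}, so ¬walk → X waiting is false there. This is the first violation.

3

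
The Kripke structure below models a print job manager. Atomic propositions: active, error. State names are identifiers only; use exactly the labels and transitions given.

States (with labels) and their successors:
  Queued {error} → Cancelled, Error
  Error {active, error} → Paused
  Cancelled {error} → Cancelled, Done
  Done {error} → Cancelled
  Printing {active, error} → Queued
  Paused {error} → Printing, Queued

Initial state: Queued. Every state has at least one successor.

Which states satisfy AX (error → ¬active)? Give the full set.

{Error, Cancelled, Done, Printing}

States satisfying error → ¬active: {Queued, Cancelled, Done, Paused}.
States satisfying AX (error → ¬active): {Error, Cancelled, Done, Printing}.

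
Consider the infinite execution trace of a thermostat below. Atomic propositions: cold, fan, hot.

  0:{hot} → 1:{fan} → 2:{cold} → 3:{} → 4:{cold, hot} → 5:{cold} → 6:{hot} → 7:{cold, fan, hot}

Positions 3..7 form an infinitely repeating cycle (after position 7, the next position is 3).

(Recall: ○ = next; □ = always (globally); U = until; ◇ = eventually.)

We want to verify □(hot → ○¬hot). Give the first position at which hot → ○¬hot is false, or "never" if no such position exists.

Check hot → ○¬hot at each position in order: 0 ✓, 1 ✓, 2 ✓, 3 ✓, 4 ✓, 5 ✓.
At position 6 the labels are {hot} and the next position 7 has {cold, fan, hot}, so hot → ○¬hot is false there. This is the first violation.

6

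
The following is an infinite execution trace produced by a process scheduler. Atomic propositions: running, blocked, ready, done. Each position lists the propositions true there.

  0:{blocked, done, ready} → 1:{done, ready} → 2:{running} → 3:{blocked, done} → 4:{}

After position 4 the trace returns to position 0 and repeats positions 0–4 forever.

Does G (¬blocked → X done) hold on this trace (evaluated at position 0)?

¬blocked → X done must hold at every position from 0 onward. It fails at position 1, so G (¬blocked → X done) is false.
Positions where ¬blocked holds: 1, 2, 4.
Check X done at each: 1→fails, 2→ok, 4→ok.

Does not hold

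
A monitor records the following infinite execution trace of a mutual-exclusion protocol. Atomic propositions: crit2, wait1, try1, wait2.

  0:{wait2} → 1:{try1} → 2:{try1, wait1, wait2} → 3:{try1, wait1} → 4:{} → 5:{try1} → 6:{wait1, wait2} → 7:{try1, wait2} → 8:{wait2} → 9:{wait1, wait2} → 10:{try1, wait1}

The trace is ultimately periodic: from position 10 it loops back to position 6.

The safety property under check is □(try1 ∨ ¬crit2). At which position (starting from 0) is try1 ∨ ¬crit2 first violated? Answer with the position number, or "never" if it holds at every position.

never

try1 ∨ ¬crit2 holds at every position 0..10, and those are all the positions the trace ever visits, so the invariant □(try1 ∨ ¬crit2) is never violated.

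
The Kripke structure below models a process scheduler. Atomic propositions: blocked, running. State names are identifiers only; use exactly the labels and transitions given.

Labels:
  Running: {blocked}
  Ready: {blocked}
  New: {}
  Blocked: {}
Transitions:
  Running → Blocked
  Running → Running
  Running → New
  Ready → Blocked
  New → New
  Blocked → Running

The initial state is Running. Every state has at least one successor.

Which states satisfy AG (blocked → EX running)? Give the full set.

States satisfying blocked → EX running: {New, Blocked}.
States satisfying AG (blocked → EX running): {New}.

{New}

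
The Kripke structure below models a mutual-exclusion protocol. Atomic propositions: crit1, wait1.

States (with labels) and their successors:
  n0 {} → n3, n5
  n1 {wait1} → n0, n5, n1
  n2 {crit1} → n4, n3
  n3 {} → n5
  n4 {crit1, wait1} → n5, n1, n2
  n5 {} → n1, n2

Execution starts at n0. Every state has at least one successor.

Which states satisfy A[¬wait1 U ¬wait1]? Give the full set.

{n0, n2, n3, n5}

States satisfying ¬wait1: {n0, n2, n3, n5}.
States satisfying A[¬wait1 U ¬wait1]: {n0, n2, n3, n5}.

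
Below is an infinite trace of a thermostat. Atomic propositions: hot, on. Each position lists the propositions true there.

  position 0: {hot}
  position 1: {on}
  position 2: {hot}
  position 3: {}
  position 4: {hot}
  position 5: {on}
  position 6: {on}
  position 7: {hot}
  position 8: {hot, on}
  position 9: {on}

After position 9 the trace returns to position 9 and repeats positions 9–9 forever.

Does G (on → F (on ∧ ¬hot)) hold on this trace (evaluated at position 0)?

Yes

on → F (on ∧ ¬hot) holds at every position 0..9, and those are all positions ever visited, so G (on → F (on ∧ ¬hot)) holds.
Positions where on holds: 1, 5, 6, 8, 9.
Check F (on ∧ ¬hot) at each: 1→ok, 5→ok, 6→ok, 8→ok, 9→ok.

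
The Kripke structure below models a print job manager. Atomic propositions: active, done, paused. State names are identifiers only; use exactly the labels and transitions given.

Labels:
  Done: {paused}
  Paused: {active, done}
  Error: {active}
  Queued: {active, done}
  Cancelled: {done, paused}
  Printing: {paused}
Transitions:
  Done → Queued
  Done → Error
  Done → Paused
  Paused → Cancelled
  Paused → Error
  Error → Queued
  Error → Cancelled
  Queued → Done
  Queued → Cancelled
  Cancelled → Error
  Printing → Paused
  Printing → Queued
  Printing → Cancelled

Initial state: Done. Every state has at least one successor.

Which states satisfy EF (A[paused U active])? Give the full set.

{Done, Paused, Error, Queued, Cancelled, Printing}

States satisfying A[paused U active]: {Done, Paused, Error, Queued, Cancelled, Printing}.
States satisfying EF (A[paused U active]): {Done, Paused, Error, Queued, Cancelled, Printing}.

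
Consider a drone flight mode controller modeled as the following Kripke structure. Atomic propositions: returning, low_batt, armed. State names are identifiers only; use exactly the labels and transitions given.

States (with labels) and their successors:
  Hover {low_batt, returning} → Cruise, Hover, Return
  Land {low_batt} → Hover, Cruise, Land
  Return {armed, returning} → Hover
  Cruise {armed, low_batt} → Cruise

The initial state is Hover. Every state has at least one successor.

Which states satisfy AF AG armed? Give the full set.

{Cruise}

States satisfying AG armed: {Cruise}.
States satisfying AF AG armed: {Cruise}.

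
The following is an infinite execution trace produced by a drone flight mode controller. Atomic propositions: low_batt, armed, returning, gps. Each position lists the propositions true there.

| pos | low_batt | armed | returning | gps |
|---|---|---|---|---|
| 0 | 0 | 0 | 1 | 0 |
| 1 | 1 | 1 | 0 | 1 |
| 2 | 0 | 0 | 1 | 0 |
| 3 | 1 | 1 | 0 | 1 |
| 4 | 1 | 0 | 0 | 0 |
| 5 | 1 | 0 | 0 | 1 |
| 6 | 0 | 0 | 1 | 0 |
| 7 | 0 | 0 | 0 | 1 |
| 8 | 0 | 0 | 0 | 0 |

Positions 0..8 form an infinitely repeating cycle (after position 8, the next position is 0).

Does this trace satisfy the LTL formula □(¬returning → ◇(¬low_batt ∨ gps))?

¬returning → ◇(¬low_batt ∨ gps) holds at every position 0..8, and those are all positions ever visited, so □(¬returning → ◇(¬low_batt ∨ gps)) holds.
Positions where ¬returning holds: 1, 3, 4, 5, 7, 8.
Check ◇(¬low_batt ∨ gps) at each: 1→ok, 3→ok, 4→ok, 5→ok, 7→ok, 8→ok.

Satisfied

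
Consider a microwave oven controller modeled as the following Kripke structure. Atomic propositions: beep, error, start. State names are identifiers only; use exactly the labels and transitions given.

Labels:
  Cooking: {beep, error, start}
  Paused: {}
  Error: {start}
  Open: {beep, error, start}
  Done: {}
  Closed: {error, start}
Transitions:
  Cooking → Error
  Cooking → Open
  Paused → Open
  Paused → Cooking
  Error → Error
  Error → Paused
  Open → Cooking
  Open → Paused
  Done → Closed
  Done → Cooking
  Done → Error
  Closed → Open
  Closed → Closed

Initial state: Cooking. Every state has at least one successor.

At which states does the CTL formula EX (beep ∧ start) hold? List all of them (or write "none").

{Cooking, Paused, Open, Done, Closed}

States satisfying beep ∧ start: {Cooking, Open}.
States satisfying EX (beep ∧ start): {Cooking, Paused, Open, Done, Closed}.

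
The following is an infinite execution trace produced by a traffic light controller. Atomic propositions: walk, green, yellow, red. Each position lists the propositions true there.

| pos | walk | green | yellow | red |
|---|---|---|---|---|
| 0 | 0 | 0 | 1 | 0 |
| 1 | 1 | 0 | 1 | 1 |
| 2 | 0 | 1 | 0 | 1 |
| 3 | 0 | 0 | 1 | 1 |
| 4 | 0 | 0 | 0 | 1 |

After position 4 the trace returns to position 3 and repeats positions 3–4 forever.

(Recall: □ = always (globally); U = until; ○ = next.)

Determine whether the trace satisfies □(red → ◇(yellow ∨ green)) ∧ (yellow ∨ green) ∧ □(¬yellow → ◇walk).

red → ◇(yellow ∨ green) holds at every position 0..4, and those are all positions ever visited, so □(red → ◇(yellow ∨ green)) holds.
Positions where red holds: 1, 2, 3, 4.
Check ◇(yellow ∨ green) at each: 1→ok, 2→ok, 3→ok, 4→ok.
At position 0: □(red → ◇(yellow ∨ green)) is true; (yellow ∨ green) ∧ □(¬yellow → ◇walk) is false; so □(red → ◇(yellow ∨ green)) ∧ (yellow ∨ green) ∧ □(¬yellow → ◇walk) is false.

No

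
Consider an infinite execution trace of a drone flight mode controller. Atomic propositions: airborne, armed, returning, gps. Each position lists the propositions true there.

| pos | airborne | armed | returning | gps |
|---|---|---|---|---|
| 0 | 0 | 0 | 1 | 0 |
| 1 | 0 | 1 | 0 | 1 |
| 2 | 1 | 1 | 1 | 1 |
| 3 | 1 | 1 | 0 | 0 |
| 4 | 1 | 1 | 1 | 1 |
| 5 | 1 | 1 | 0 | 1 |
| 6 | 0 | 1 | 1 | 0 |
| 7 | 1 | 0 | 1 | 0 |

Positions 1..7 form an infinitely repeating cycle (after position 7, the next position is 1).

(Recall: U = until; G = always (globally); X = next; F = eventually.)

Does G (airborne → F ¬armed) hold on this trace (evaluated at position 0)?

Satisfied

airborne → F ¬armed holds at every position 0..7, and those are all positions ever visited, so G (airborne → F ¬armed) holds.
Positions where airborne holds: 2, 3, 4, 5, 7.
Check F ¬armed at each: 2→ok, 3→ok, 4→ok, 5→ok, 7→ok.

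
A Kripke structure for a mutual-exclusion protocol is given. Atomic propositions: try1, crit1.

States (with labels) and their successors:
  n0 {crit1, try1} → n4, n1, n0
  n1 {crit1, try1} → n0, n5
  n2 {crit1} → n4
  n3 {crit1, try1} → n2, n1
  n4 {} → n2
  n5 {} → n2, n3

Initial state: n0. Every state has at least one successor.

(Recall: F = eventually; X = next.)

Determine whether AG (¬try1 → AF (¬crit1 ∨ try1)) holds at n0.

Satisfied

States satisfying ¬try1 → AF (¬crit1 ∨ try1): {n0, n1, n2, n3, n4, n5}.
States satisfying AG (¬try1 → AF (¬crit1 ∨ try1)): {n0, n1, n2, n3, n4, n5}.
Every state reachable from n0 satisfies ¬try1 → AF (¬crit1 ∨ try1).
n0 ∈ Sat(AG (¬try1 → AF (¬crit1 ∨ try1))).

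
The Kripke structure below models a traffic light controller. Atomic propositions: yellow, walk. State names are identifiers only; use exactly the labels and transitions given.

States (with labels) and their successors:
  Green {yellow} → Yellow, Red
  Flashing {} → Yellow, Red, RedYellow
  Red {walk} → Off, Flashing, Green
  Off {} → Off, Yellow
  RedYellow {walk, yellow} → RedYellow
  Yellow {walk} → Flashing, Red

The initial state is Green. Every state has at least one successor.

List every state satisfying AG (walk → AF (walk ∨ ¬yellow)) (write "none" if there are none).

States satisfying walk → AF (walk ∨ ¬yellow): {Green, Flashing, Red, Off, RedYellow, Yellow}.
States satisfying AG (walk → AF (walk ∨ ¬yellow)): {Green, Flashing, Red, Off, RedYellow, Yellow}.

{Green, Flashing, Red, Off, RedYellow, Yellow}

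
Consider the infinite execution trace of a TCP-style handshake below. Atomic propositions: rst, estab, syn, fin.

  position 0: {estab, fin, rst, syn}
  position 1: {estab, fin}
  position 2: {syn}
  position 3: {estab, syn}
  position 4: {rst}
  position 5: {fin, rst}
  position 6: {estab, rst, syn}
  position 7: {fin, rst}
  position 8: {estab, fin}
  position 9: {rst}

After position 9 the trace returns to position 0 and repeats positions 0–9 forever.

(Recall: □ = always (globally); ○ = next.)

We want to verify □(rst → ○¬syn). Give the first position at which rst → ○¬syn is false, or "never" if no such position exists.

5

Check rst → ○¬syn at each position in order: 0 ✓, 1 ✓, 2 ✓, 3 ✓, 4 ✓.
At position 5 the labels are {fin, rst} and the next position 6 has {estab, rst, syn}, so rst → ○¬syn is false there. This is the first violation.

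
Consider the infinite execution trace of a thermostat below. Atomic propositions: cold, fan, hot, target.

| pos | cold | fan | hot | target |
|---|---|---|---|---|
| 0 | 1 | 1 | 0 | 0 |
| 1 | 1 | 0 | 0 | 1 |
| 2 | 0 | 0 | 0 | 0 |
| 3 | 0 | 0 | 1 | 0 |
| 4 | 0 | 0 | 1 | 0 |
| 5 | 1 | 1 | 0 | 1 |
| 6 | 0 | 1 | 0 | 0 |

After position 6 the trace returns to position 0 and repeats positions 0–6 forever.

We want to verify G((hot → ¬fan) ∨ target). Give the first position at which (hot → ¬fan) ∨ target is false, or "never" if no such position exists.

never

(hot → ¬fan) ∨ target holds at every position 0..6, and those are all the positions the trace ever visits, so the invariant G((hot → ¬fan) ∨ target) is never violated.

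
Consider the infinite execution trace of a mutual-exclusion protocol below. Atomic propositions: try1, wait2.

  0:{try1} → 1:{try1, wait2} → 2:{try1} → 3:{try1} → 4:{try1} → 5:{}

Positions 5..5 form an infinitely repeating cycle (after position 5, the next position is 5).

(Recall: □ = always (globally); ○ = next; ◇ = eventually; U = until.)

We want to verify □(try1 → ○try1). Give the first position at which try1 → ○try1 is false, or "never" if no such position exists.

Check try1 → ○try1 at each position in order: 0 ✓, 1 ✓, 2 ✓, 3 ✓.
At position 4 the labels are {try1} and the next position 5 has {}, so try1 → ○try1 is false there. This is the first violation.

4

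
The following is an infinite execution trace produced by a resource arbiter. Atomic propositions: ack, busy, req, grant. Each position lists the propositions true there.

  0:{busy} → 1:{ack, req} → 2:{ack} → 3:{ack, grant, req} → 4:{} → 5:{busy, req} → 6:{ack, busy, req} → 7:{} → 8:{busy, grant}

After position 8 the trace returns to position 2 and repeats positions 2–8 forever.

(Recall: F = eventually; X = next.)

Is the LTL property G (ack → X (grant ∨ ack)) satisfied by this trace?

ack → X (grant ∨ ack) must hold at every position from 0 onward. It fails at position 3, so G (ack → X (grant ∨ ack)) is false.
Positions where ack holds: 1, 2, 3, 6.
Check X (grant ∨ ack) at each: 1→ok, 2→ok, 3→fails, 6→fails.

Violated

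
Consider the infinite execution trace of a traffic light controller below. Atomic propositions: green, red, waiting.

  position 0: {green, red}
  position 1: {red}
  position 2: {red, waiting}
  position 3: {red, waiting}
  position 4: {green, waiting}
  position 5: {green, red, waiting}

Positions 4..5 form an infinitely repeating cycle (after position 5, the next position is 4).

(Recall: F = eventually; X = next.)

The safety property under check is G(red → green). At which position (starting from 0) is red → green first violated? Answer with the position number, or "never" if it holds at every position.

1

Check red → green at each position in order: 0 ✓.
At position 1 the labels are {red}, so red → green is false there. This is the first violation.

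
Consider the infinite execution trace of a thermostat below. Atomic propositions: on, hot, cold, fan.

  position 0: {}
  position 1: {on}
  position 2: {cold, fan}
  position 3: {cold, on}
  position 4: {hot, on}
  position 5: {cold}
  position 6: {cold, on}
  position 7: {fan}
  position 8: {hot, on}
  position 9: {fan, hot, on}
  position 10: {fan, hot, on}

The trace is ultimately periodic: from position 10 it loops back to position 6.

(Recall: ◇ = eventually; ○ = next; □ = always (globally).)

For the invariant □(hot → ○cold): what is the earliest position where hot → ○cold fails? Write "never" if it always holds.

8

Check hot → ○cold at each position in order: 0 ✓, 1 ✓, 2 ✓, 3 ✓, 4 ✓, 5 ✓, 6 ✓, 7 ✓.
At position 8 the labels are {hot, on} and the next position 9 has {fan, hot, on}, so hot → ○cold is false there. This is the first violation.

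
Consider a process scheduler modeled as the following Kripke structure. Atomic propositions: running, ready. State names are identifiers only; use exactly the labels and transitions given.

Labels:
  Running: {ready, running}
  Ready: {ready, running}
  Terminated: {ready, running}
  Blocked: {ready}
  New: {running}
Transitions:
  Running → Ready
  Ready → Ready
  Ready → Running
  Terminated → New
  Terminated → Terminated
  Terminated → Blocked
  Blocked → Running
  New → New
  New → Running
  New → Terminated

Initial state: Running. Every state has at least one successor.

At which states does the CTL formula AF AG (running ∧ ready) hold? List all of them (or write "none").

{Running, Ready, Blocked}

States satisfying AG (running ∧ ready): {Running, Ready}.
States satisfying AF AG (running ∧ ready): {Running, Ready, Blocked}.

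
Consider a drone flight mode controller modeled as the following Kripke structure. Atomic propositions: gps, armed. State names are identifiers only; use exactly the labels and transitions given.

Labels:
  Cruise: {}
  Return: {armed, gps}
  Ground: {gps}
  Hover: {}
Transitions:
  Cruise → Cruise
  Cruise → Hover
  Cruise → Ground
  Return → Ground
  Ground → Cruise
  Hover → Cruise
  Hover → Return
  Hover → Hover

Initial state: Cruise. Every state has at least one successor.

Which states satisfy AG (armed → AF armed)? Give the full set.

{Cruise, Return, Ground, Hover}

States satisfying armed → AF armed: {Cruise, Return, Ground, Hover}.
States satisfying AG (armed → AF armed): {Cruise, Return, Ground, Hover}.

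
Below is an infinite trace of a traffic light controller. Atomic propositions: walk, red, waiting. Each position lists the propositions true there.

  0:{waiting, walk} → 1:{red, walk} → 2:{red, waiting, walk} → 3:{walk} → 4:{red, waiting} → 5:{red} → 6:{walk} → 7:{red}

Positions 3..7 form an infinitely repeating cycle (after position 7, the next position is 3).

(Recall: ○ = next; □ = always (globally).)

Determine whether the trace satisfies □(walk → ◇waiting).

Yes

walk → ◇waiting holds at every position 0..7, and those are all positions ever visited, so □(walk → ◇waiting) holds.
Positions where walk holds: 0, 1, 2, 3, 6.
Check ◇waiting at each: 0→ok, 1→ok, 2→ok, 3→ok, 6→ok.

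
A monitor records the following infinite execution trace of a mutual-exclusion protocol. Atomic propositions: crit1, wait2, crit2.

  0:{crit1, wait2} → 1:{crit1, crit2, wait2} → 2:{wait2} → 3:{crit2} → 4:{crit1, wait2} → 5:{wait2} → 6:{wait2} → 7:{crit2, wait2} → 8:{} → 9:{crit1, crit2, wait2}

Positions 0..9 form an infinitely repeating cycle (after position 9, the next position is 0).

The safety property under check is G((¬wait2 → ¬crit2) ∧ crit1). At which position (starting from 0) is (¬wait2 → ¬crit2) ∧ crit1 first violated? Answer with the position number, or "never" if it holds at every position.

2

Check (¬wait2 → ¬crit2) ∧ crit1 at each position in order: 0 ✓, 1 ✓.
At position 2 the labels are {wait2}, so (¬wait2 → ¬crit2) ∧ crit1 is false there. This is the first violation.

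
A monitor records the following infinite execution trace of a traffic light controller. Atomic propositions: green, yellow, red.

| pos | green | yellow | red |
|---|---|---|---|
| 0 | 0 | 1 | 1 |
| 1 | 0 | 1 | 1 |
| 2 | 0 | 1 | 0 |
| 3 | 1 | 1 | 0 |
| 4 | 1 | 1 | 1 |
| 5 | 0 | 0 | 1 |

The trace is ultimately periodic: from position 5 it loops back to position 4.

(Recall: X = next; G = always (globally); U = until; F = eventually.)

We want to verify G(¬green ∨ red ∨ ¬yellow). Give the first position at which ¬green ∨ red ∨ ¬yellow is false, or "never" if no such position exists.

3

Check ¬green ∨ red ∨ ¬yellow at each position in order: 0 ✓, 1 ✓, 2 ✓.
At position 3 the labels are {green, yellow}, so ¬green ∨ red ∨ ¬yellow is false there. This is the first violation.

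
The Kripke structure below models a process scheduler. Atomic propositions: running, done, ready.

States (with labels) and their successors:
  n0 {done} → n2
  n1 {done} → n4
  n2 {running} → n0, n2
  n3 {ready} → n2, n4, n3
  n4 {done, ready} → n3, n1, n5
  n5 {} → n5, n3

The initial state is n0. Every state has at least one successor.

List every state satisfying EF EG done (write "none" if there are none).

States satisfying EG done: {n1, n4}.
States satisfying EF EG done: {n1, n3, n4, n5}.

{n1, n3, n4, n5}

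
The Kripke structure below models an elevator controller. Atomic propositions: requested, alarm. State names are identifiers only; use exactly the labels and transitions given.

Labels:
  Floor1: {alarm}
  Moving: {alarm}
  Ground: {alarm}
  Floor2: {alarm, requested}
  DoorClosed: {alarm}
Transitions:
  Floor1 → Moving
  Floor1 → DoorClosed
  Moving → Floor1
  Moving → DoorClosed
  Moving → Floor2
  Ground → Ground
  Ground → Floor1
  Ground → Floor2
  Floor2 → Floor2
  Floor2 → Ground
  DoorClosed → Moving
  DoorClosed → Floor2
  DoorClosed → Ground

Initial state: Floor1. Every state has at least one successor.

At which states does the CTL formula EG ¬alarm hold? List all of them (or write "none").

none

States satisfying ¬alarm: ∅.
States satisfying EG ¬alarm: ∅.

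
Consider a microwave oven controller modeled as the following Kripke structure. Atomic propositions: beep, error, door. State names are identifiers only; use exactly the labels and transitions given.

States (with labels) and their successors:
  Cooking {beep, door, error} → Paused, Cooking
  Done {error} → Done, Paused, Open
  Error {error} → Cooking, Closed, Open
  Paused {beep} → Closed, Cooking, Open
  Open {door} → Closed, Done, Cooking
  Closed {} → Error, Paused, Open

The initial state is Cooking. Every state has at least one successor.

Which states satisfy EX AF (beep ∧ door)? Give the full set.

States satisfying AF (beep ∧ door): {Cooking}.
States satisfying EX AF (beep ∧ door): {Cooking, Error, Paused, Open}.

{Cooking, Error, Paused, Open}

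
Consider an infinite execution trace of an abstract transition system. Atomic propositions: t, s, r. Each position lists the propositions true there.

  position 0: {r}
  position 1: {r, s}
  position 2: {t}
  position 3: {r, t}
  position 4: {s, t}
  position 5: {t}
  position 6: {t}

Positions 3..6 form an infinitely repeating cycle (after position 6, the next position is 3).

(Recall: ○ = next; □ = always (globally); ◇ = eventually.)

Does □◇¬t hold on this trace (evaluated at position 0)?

◇¬t must hold at every position from 0 onward. It fails at position 2, so □◇¬t is false.

Violated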